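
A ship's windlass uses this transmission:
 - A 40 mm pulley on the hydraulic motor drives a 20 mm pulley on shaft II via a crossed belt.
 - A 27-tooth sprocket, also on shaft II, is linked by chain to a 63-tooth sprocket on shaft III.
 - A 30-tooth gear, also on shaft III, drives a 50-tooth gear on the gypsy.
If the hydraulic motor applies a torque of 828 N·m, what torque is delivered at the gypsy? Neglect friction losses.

belt 20/40 = 0.5 → τ = 828·0.5 = 414 N·m
chain 63/27 = 2.3333 → τ = 414·2.3333 = 966 N·m
gear mesh 50/30 = 1.6667 → τ = 966·1.6667 = 1610 N·m

1610 N·m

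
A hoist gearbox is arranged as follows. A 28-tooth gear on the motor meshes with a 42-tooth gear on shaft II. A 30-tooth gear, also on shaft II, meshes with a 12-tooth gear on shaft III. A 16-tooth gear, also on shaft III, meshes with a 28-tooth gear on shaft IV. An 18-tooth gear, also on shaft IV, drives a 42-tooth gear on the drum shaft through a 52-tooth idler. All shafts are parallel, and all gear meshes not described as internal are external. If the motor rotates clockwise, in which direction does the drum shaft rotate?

counterclockwise

the motor → shaft II: external mesh, 1 reversal → CCW.
shaft II → shaft III: external mesh, 1 reversal → CW.
shaft III → shaft IV: external mesh, 1 reversal → CCW.
shaft IV → the drum shaft: driver → idler → driven is 2 external meshes, 2 reversals → CCW.
5 reversals in total — an odd number — so the drum shaft turns opposite to the motor.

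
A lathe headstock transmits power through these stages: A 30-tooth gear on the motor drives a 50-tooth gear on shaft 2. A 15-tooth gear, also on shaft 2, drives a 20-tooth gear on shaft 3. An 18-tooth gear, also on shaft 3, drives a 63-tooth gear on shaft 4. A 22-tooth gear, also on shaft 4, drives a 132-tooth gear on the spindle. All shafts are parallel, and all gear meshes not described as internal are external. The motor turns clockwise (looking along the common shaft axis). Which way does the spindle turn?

clockwise

the motor → shaft 2: external mesh, 1 reversal → CCW.
shaft 2 → shaft 3: external mesh, 1 reversal → CW.
shaft 3 → shaft 4: external mesh, 1 reversal → CCW.
shaft 4 → the spindle: external mesh, 1 reversal → CW.
4 reversals in total — an even number — so the spindle turns the same way as the motor.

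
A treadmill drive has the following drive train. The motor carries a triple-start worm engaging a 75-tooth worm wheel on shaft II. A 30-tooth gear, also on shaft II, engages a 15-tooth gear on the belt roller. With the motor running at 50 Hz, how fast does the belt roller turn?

4 Hz

Worm: ratio = 75/3 = 25, so shaft II turns at 50 / 25 = 2 Hz.
Gear mesh: ratio = 15/30 = 0.5, so the belt roller turns at 2 / 0.5 = 4 Hz.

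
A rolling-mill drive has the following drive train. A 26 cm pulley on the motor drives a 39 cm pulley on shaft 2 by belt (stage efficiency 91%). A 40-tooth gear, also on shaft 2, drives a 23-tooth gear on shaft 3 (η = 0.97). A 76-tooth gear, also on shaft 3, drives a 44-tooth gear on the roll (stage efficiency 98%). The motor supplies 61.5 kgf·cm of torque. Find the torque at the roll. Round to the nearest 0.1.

After the belt (39/26): 61.5 × 1.5 × 0.91 = 83.948 kgf·cm
After the gear mesh (23/40): 83.948 × 0.575 × 0.97 = 46.822 kgf·cm
After the gear mesh (44/76): 46.822 × 0.57895 × 0.98 = 26.565 kgf·cm

26.6 kgf·cm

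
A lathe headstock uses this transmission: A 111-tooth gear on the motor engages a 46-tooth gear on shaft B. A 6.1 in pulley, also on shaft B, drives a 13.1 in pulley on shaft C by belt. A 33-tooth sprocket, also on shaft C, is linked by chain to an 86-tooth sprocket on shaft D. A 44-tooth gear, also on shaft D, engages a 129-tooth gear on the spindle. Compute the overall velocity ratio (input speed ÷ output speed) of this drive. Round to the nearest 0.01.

Each stage contributes driven/driver: gear mesh 46/111 = 0.41441, belt 13.1/6.1 = 2.1475, chain 86/33 = 2.6061, gear mesh 129/44 = 2.9318.
Overall: 0.41441 × 2.1475 × 2.6061 × 2.9318 = 6.7998.

6.80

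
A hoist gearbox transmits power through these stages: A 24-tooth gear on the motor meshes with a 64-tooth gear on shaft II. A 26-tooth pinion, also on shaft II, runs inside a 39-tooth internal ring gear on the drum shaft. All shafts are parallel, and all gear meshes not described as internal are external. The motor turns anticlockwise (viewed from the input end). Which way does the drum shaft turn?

clockwise

the motor → shaft II: external mesh, 1 reversal → CW.
shaft II → the drum shaft: internal mesh, same direction → CW.
1 reversal in total — an odd number — so the drum shaft turns opposite to the motor.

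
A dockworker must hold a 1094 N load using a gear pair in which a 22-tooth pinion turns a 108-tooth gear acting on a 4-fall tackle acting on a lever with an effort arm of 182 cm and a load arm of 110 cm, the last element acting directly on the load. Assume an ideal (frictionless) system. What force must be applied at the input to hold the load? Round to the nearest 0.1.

Gear pair MA = 108/22 = 4.9091.
Block-and-tackle MA = number of supporting rope parts = 4.
Lever MA = effort arm / load arm = 182/110 = 1.6545.
Combined ideal MA = 4.9091 × 4 × 1.6545 = 32.489.
Effort = load / MA = 1094 / 32.489 = 33.673 N.

33.7 N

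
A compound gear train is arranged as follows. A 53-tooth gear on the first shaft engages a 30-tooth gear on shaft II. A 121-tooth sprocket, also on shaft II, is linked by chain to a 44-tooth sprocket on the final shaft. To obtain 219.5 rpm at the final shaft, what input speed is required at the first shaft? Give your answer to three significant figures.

Overall ratio R = 0.56604 × 0.36364 = 0.20583.
Required input speed = output speed × R = 219.5 × 0.20583 = 45.18 rpm.

45.2 rpm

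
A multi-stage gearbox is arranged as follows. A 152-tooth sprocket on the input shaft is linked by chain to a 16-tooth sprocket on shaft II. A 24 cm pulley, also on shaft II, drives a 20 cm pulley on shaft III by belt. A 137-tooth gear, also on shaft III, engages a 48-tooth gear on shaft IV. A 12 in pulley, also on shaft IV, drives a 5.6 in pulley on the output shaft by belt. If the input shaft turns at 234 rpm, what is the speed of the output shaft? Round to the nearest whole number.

Chain: ratio = 16/152 = 0.10526, so shaft II turns at 234 / 0.10526 = 2223 rpm.
Belt: ratio = 20/24 = 0.83333, so shaft III turns at 2223 / 0.83333 = 2667.6 rpm.
Gear mesh: ratio = 48/137 = 0.35036, so shaft IV turns at 2667.6 / 0.35036 = 7613.8 rpm.
Belt: ratio = 5.6/12 = 0.46667, so the output shaft turns at 7613.8 / 0.46667 = 16315 rpm.

16315 rpm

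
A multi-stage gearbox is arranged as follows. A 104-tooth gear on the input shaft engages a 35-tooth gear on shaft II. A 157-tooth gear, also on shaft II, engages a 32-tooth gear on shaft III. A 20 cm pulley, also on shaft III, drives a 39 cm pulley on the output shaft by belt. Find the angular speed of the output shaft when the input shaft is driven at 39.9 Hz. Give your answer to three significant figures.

Gear mesh: ratio = 35/104 = 0.33654, so shaft II turns at 39.9 / 0.33654 = 118.56 Hz.
Gear mesh: ratio = 32/157 = 0.20382, so shaft III turns at 118.56 / 0.20382 = 581.68 Hz.
Belt: ratio = 39/20 = 1.95, so the output shaft turns at 581.68 / 1.95 = 298.3 Hz.

298 Hz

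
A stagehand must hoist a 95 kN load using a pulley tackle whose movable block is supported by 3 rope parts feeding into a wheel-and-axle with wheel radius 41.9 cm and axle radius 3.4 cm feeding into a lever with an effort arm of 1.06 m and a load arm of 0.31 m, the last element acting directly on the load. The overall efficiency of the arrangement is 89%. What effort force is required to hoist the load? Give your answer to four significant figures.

Block-and-tackle MA = number of supporting rope parts = 3.
Wheel-and-axle MA = R/r = 41.9/3.4 = 12.324.
Lever MA = effort arm / load arm = 1.06/0.31 = 3.4194.
Combined ideal MA = 3 × 12.324 × 3.4194 = 126.42.
Actual MA = 126.42 × 0.89 = 112.51.
Effort = load / actual MA = 95 / 112.51 = 0.84437 kN.

0.8444 kN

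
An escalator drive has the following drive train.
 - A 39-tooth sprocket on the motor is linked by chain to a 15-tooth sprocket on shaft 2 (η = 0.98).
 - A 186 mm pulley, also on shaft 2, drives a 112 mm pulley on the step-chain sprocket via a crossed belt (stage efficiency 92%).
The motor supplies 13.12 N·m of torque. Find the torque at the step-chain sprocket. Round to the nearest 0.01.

2.74 N·m

Chain: ratio = 15/39 = 0.38462; torque at shaft 2 = 13.12 × 0.38462 × 0.98 = 4.9452 N·m.
Belt: ratio = 112/186 = 0.60215; torque at the step-chain sprocket = 4.9452 × 0.60215 × 0.92 = 2.7396 N·m.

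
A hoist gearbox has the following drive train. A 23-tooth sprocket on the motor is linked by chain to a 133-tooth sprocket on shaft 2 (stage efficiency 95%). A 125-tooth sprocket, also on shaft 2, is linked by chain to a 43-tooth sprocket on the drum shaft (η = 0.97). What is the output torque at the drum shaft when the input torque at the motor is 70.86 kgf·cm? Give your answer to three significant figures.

130 kgf·cm

chain 133/23 = 5.7826 → τ = 70.86·5.7826·0.95 = 389.27 kgf·cm
chain 43/125 = 0.344 → τ = 389.27·0.344·0.97 = 129.89 kgf·cm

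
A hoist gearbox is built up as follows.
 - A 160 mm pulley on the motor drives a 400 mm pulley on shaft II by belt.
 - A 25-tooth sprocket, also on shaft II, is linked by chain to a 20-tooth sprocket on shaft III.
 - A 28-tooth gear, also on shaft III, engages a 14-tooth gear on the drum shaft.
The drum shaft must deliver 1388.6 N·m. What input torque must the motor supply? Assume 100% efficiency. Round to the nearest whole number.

Overall ratio R = 2.5 × 0.8 × 0.5 = 1.
Input torque = output torque / R = 1388.6 / 1 = 1388.6 N·m.

1389 N·m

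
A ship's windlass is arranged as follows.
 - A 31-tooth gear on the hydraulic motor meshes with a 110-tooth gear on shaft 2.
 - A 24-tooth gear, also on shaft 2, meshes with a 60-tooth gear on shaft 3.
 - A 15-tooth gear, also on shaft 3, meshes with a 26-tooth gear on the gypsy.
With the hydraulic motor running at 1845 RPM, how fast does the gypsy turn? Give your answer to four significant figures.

the hydraulic motor → shaft 2 (gear mesh, 110/31): 1845 ÷ 3.5484 = 519.95 RPM
shaft 2 → shaft 3 (gear mesh, 60/24): 519.95 ÷ 2.5 = 207.98 RPM
shaft 3 → the gypsy (gear mesh, 26/15): 207.98 ÷ 1.7333 = 119.99 RPM

120.0 RPM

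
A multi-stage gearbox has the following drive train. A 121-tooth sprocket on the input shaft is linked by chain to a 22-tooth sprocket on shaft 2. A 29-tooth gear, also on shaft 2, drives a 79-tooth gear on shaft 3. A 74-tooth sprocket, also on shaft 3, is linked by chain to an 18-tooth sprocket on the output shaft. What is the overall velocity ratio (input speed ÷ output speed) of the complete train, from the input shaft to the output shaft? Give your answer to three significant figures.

Each stage contributes driven/driver: chain 22/121 = 0.18182, gear mesh 79/29 = 2.7241, chain 18/74 = 0.24324.
Overall: 0.18182 × 2.7241 × 0.24324 = 0.12048.

0.120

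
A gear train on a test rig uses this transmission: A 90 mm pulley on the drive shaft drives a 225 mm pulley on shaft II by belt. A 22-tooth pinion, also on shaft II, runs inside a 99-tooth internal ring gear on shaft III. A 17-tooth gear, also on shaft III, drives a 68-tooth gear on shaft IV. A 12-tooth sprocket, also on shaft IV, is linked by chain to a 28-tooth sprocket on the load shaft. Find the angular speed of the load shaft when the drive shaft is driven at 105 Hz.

1 Hz

Belt: ratio = 225/90 = 2.5, so shaft II turns at 105 / 2.5 = 42 Hz.
Internal gear: ratio = 99/22 = 4.5, so shaft III turns at 42 / 4.5 = 9.3333 Hz.
Gear mesh: ratio = 68/17 = 4, so shaft IV turns at 9.3333 / 4 = 2.3333 Hz.
Chain: ratio = 28/12 = 2.3333, so the load shaft turns at 2.3333 / 2.3333 = 1 Hz.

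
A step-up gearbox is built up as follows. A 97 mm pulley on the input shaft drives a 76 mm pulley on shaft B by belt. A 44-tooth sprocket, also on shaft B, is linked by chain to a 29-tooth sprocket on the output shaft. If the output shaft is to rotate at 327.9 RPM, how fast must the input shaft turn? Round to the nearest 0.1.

Overall ratio R = 0.78351 × 0.65909 = 0.5164.
Required input speed = output speed × R = 327.9 × 0.5164 = 169.33 RPM.

169.3 RPM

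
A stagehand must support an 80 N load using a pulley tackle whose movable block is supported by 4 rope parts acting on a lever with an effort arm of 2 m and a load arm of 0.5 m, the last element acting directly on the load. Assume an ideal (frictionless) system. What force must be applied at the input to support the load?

Block-and-tackle MA = number of supporting rope parts = 4.
Lever MA = effort arm / load arm = 2/0.5 = 4.
Combined ideal MA = 4 × 4 = 16.
Effort = load / MA = 80 / 16 = 5 N.

5 N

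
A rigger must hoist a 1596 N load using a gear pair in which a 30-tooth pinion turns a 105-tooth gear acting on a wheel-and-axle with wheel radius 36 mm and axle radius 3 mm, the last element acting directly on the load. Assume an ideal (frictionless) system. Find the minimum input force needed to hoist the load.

Gear pair MA = 105/30 = 3.5.
Wheel-and-axle MA = R/r = 36/3 = 12.
Combined ideal MA = 3.5 × 12 = 42.
Effort = load / MA = 1596 / 42 = 38 N.

38 N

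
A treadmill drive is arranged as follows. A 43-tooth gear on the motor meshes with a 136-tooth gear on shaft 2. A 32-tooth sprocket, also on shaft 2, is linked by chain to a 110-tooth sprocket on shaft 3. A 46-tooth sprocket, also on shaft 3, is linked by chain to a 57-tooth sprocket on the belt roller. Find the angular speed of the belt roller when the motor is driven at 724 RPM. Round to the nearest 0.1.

Gear mesh: ratio = 136/43 = 3.1628, so shaft 2 turns at 724 / 3.1628 = 228.91 RPM.
Chain: ratio = 110/32 = 3.4375, so shaft 3 turns at 228.91 / 3.4375 = 66.593 RPM.
Chain: ratio = 57/46 = 1.2391, so the belt roller turns at 66.593 / 1.2391 = 53.741 RPM.

53.7 RPM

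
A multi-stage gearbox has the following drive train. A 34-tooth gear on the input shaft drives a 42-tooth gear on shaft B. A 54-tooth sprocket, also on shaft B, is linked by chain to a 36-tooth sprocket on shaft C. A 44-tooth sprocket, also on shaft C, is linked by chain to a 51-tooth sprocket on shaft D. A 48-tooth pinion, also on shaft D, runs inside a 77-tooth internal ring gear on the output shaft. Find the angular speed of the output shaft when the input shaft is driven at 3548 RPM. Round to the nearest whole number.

2317 RPM

the input shaft → shaft B (gear mesh, 42/34): 3548 ÷ 1.2353 = 2872.2 RPM
shaft B → shaft C (chain, 36/54): 2872.2 ÷ 0.66667 = 4308.3 RPM
shaft C → shaft D (chain, 51/44): 4308.3 ÷ 1.1591 = 3717 RPM
shaft D → the output shaft (internal gear, 77/48): 3717 ÷ 1.6042 = 2317.1 RPM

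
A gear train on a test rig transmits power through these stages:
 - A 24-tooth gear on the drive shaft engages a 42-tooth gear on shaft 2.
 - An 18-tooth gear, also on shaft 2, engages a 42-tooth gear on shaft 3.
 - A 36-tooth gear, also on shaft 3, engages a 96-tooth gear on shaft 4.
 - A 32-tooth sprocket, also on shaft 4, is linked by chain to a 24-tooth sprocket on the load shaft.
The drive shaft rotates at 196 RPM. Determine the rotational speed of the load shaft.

the drive shaft → shaft 2 (gear mesh, 42/24): 196 ÷ 1.75 = 112 RPM
shaft 2 → shaft 3 (gear mesh, 42/18): 112 ÷ 2.3333 = 48 RPM
shaft 3 → shaft 4 (gear mesh, 96/36): 48 ÷ 2.6667 = 18 RPM
shaft 4 → the load shaft (chain, 24/32): 18 ÷ 0.75 = 24 RPM

24 RPM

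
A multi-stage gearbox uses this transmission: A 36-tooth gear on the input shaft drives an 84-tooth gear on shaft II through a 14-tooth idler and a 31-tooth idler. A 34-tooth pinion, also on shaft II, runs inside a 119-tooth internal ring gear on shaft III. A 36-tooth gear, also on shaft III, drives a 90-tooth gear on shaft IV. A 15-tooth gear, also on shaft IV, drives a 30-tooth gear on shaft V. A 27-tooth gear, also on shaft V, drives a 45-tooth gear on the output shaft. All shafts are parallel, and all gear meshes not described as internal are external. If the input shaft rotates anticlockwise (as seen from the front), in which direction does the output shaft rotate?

the input shaft → shaft II: driver → idler → idler → driven is 3 external meshes, 3 reversals → CW.
shaft II → shaft III: internal mesh, same direction → CW.
shaft III → shaft IV: external mesh, 1 reversal → CCW.
shaft IV → shaft V: external mesh, 1 reversal → CW.
shaft V → the output shaft: external mesh, 1 reversal → CCW.
6 reversals in total — an even number — so the output shaft turns the same way as the input shaft.

anticlockwise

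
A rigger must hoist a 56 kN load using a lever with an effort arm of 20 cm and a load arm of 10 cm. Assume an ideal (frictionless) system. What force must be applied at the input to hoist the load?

28 kN

Lever MA = effort arm / load arm = 20/10 = 2.
Effort = load / MA = 56 / 2 = 28 kN.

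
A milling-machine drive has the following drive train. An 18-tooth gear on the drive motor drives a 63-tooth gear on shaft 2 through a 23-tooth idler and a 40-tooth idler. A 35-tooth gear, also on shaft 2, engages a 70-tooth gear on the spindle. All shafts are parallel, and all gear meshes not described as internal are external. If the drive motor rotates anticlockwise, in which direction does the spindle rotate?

anticlockwise

the drive motor → shaft 2: driver → idler → idler → driven is 3 external meshes, 3 reversals → CW.
shaft 2 → the spindle: external mesh, 1 reversal → CCW.
4 reversals in total — an even number — so the spindle turns the same way as the drive motor.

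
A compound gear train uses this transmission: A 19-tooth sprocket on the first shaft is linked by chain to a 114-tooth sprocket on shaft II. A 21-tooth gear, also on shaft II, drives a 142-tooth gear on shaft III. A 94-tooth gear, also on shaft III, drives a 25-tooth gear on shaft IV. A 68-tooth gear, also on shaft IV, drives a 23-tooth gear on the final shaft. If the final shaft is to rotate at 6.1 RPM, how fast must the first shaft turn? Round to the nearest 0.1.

Overall ratio R = 6 × 6.7619 × 0.26596 × 0.33824 = 3.6497.
Required input speed = output speed × R = 6.1 × 3.6497 = 22.263 RPM.

22.3 RPM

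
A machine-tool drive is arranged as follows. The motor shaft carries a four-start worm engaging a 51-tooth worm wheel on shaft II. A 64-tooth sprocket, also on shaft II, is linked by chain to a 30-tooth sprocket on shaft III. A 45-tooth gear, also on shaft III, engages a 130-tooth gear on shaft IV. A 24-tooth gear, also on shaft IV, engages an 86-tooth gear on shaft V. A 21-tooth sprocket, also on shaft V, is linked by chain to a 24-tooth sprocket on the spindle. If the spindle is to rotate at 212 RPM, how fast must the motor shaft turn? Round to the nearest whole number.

14990 RPM

Overall ratio R = 12.75 × 0.46875 × 2.8889 × 3.5833 × 1.1429 = 70.707.
Required input speed = output speed × R = 212 × 70.707 = 14990 RPM.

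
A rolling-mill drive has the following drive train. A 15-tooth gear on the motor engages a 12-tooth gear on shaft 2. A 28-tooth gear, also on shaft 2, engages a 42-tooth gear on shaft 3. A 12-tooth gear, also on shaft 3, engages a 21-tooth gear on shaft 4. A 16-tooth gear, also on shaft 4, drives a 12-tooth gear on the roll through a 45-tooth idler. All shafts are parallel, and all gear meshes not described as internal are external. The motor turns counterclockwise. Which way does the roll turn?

clockwise

the motor → shaft 2: external mesh, 1 reversal → CW.
shaft 2 → shaft 3: external mesh, 1 reversal → CCW.
shaft 3 → shaft 4: external mesh, 1 reversal → CW.
shaft 4 → the roll: driver → idler → driven is 2 external meshes, 2 reversals → CW.
5 reversals in total — an odd number — so the roll turns opposite to the motor.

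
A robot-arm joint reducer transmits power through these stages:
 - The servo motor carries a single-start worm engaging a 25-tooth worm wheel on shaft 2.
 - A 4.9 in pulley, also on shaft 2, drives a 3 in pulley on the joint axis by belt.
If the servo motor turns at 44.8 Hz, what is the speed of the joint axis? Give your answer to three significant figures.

2.93 Hz

the servo motor → shaft 2 (worm, 25/1): 44.8 ÷ 25 = 1.792 Hz
shaft 2 → the joint axis (belt, 3/4.9): 1.792 ÷ 0.61224 = 2.9269 Hz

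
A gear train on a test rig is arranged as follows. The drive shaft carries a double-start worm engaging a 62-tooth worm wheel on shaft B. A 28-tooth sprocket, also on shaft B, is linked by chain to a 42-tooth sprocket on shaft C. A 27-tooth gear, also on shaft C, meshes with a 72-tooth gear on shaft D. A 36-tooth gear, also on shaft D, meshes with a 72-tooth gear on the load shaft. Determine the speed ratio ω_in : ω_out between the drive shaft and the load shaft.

248

Each stage contributes driven/driver: worm 62/2 = 31, chain 42/28 = 1.5, gear mesh 72/27 = 2.6667, gear mesh 72/36 = 2.
Overall: 31 × 1.5 × 2.6667 × 2 = 248.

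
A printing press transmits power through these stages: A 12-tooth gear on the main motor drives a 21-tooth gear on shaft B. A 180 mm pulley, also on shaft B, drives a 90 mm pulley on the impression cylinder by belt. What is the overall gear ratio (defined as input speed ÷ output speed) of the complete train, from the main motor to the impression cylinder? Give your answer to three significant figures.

0.875

Each stage contributes driven/driver: gear mesh 21/12 = 1.75, belt 90/180 = 0.5.
Overall: 1.75 × 0.5 = 0.875.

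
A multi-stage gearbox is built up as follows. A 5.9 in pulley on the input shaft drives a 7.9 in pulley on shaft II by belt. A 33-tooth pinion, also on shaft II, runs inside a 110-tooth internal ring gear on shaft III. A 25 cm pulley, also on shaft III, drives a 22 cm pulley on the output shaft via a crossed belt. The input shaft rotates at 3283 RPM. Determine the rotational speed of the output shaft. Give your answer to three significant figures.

the input shaft → shaft II (belt, 7.9/5.9): 3283 ÷ 1.339 = 2451.9 RPM
shaft II → shaft III (internal gear, 110/33): 2451.9 ÷ 3.3333 = 735.56 RPM
shaft III → the output shaft (belt, 22/25): 735.56 ÷ 0.88 = 835.86 RPM

836 RPM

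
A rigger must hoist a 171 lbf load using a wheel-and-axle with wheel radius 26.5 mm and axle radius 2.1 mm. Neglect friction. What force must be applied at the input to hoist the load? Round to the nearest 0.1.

13.6 lbf

Wheel-and-axle MA = R/r = 26.5/2.1 = 12.619.
Effort = load / MA = 171 / 12.619 = 13.551 lbf.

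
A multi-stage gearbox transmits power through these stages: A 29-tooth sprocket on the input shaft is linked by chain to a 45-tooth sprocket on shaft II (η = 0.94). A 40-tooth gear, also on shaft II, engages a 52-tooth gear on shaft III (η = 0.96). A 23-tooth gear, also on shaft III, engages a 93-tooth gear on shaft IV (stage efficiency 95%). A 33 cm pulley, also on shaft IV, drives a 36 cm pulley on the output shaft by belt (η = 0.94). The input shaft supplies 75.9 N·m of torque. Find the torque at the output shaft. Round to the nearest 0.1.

After the chain (45/29): 75.9 × 1.5517 × 0.94 = 110.71 N·m
After the gear mesh (52/40): 110.71 × 1.3 × 0.96 = 138.17 N·m
After the gear mesh (93/23): 138.17 × 4.0435 × 0.95 = 530.73 N·m
After the belt (36/33): 530.73 × 1.0909 × 0.94 = 544.24 N·m

544.2 N·m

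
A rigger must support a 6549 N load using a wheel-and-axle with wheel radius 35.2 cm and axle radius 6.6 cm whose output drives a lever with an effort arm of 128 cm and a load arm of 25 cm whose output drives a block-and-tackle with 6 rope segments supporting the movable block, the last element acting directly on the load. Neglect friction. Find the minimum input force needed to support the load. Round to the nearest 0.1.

Wheel-and-axle MA = R/r = 35.2/6.6 = 5.3333.
Lever MA = effort arm / load arm = 128/25 = 5.12.
Block-and-tackle MA = number of supporting rope parts = 6.
Combined ideal MA = 5.3333 × 5.12 × 6 = 163.84.
Effort = load / MA = 6549 / 163.84 = 39.972 N.

40.0 N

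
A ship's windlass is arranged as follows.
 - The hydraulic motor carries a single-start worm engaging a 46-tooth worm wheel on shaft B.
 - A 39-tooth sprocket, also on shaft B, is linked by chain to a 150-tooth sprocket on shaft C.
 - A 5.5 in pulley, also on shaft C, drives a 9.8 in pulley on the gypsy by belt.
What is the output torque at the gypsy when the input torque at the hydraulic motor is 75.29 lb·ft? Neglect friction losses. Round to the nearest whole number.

23735 lb·ft

Worm: ratio = 46/1 = 46; torque at shaft B = 75.29 × 46 = 3463.3 lb·ft.
Chain: ratio = 150/39 = 3.8462; torque at shaft C = 3463.3 × 3.8462 = 13321 lb·ft.
Belt: ratio = 9.8/5.5 = 1.7818; torque at the gypsy = 13321 × 1.7818 = 23735 lb·ft.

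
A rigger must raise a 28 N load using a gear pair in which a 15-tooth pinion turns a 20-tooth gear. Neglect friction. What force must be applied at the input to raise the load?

21 N

Gear pair MA = 20/15 = 1.3333.
Effort = load / MA = 28 / 1.3333 = 21 N.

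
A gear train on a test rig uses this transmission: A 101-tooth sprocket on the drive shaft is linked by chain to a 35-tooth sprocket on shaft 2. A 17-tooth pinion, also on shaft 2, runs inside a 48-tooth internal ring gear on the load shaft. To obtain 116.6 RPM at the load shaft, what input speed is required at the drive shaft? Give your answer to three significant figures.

Overall ratio R = 0.34653 × 2.8235 = 0.97845.
Required input speed = output speed × R = 116.6 × 0.97845 = 114.09 RPM.

114 RPM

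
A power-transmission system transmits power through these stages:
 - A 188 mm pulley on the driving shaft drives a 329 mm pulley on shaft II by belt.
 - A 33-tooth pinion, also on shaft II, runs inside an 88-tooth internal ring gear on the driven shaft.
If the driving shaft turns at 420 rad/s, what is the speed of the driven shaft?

90 rad/s

belt 329/188 = 1.75 → 420/1.75 = 240 rad/s
internal gear 88/33 = 2.6667 → 240/2.6667 = 90 rad/s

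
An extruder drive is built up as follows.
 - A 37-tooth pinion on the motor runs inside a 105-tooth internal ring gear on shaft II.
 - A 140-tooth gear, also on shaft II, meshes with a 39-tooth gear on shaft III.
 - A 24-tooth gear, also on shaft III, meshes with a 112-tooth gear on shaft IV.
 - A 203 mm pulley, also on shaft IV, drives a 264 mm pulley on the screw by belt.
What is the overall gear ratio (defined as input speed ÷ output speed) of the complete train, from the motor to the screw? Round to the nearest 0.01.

Each stage contributes driven/driver: internal gear 105/37 = 2.8378, gear mesh 39/140 = 0.27857, gear mesh 112/24 = 4.6667, belt 264/203 = 1.3005.
Overall: 2.8378 × 0.27857 × 4.6667 × 1.3005 = 4.7978.

4.80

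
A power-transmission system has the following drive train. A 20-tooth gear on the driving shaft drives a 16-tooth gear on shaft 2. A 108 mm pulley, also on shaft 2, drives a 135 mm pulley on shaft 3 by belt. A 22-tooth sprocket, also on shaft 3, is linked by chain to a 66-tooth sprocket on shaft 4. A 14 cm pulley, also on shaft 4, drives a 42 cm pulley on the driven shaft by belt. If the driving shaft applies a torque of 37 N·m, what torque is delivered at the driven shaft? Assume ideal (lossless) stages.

gear mesh 16/20 = 0.8 → τ = 37·0.8 = 29.6 N·m
belt 135/108 = 1.25 → τ = 29.6·1.25 = 37 N·m
chain 66/22 = 3 → τ = 37·3 = 111 N·m
belt 42/14 = 3 → τ = 111·3 = 333 N·m

333 N·m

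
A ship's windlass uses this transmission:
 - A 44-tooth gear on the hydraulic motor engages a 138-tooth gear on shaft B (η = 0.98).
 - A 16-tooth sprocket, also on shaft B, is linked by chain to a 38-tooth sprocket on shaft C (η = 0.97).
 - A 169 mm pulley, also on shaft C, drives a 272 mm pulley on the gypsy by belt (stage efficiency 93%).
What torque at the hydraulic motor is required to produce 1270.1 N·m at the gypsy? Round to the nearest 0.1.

119.8 N·m

Overall ratio R = 3.1364 × 2.375 × 1.6095 = 11.989; overall efficiency η = 0.98 × 0.97 × 0.93 = 0.8841.
Input torque = output torque / (R × η) = 1270.1 / (11.989 × 0.8841) = 119.84 N·m.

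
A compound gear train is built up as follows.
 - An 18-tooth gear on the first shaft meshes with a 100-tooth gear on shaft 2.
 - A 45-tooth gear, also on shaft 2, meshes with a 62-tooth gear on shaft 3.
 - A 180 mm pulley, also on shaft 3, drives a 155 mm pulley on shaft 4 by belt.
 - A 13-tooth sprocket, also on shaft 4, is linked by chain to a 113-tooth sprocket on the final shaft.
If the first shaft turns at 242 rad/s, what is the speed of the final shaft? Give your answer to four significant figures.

4.224 rad/s

gear mesh 100/18 = 5.5556 → 242/5.5556 = 43.56 rad/s
gear mesh 62/45 = 1.3778 → 43.56/1.3778 = 31.616 rad/s
belt 155/180 = 0.86111 → 31.616/0.86111 = 36.716 rad/s
chain 113/13 = 8.6923 → 36.716/8.6923 = 4.2239 rad/s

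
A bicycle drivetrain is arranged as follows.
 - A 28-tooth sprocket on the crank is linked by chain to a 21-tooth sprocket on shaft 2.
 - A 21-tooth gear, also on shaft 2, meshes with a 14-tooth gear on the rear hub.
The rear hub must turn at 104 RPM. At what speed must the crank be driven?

52 RPM

Overall ratio R = 0.75 × 0.66667 = 0.5.
Required input speed = output speed × R = 104 × 0.5 = 52 RPM.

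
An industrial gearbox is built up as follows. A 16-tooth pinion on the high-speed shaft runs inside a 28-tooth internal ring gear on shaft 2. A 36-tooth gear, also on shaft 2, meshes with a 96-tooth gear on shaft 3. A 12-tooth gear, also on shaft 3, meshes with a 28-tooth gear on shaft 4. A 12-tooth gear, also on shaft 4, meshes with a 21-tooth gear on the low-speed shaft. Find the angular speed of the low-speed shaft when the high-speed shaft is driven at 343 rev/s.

18 rev/s

Internal gear: ratio = 28/16 = 1.75, so shaft 2 turns at 343 / 1.75 = 196 rev/s.
Gear mesh: ratio = 96/36 = 2.6667, so shaft 3 turns at 196 / 2.6667 = 73.5 rev/s.
Gear mesh: ratio = 28/12 = 2.3333, so shaft 4 turns at 73.5 / 2.3333 = 31.5 rev/s.
Gear mesh: ratio = 21/12 = 1.75, so the low-speed shaft turns at 31.5 / 1.75 = 18 rev/s.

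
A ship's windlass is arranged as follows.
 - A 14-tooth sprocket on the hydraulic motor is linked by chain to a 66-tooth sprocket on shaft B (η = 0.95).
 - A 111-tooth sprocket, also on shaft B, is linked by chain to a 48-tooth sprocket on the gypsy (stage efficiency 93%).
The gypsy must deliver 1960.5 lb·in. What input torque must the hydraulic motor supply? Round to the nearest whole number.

Overall ratio R = 4.7143 × 0.43243 = 2.0386; overall efficiency η = 0.95 × 0.93 = 0.8835.
Input torque = output torque / (R × η) = 1960.5 / (2.0386 × 0.8835) = 1088.5 lb·in.

1088 lb·in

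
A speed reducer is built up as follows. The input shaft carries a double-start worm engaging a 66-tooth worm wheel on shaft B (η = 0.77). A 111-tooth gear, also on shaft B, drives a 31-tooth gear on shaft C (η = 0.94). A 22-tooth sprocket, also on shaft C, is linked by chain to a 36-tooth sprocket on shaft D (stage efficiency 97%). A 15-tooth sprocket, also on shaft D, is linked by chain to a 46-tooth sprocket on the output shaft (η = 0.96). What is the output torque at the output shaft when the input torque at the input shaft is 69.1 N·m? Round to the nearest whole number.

After the worm (66/2): 69.1 × 33 × 0.77 = 1755.8 N·m
After the gear mesh (31/111): 1755.8 × 0.27928 × 0.94 = 460.95 N·m
After the chain (36/22): 460.95 × 1.6364 × 0.97 = 731.65 N·m
After the chain (46/15): 731.65 × 3.0667 × 0.96 = 2154 N·m

2154 N·m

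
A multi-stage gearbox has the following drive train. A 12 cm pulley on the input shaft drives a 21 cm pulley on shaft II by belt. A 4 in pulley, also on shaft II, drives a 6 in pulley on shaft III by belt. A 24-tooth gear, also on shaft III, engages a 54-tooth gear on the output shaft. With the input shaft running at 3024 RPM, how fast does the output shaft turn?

Belt: ratio = 21/12 = 1.75, so shaft II turns at 3024 / 1.75 = 1728 RPM.
Belt: ratio = 6/4 = 1.5, so shaft III turns at 1728 / 1.5 = 1152 RPM.
Gear mesh: ratio = 54/24 = 2.25, so the output shaft turns at 1152 / 2.25 = 512 RPM.

512 RPM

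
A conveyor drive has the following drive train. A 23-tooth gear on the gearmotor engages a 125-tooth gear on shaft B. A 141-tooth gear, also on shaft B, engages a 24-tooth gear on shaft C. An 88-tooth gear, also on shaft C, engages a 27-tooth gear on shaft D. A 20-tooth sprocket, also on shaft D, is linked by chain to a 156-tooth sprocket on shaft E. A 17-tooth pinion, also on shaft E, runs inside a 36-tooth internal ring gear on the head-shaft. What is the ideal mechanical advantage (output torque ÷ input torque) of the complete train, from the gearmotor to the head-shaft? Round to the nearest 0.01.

4.69

Each stage contributes driven/driver: gear mesh 125/23 = 5.4348, gear mesh 24/141 = 0.17021, gear mesh 27/88 = 0.30682, chain 156/20 = 7.8, internal gear 36/17 = 2.1176.
Overall: 5.4348 × 0.17021 × 0.30682 × 7.8 × 2.1176 = 4.6882.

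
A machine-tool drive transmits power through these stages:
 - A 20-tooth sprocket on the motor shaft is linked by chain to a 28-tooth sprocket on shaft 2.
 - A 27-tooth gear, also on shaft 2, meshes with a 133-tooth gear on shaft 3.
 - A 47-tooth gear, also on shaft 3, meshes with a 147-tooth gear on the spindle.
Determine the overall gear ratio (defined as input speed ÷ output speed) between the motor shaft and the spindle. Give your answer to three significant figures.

21.6

Each stage contributes driven/driver: chain 28/20 = 1.4, gear mesh 133/27 = 4.9259, gear mesh 147/47 = 3.1277.
Overall: 1.4 × 4.9259 × 3.1277 = 21.569.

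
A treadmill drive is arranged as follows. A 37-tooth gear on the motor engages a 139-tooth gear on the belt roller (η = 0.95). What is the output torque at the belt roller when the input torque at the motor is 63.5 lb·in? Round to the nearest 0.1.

226.6 lb·in

Gear mesh: ratio = 139/37 = 3.7568; torque at the belt roller = 63.5 × 3.7568 × 0.95 = 226.63 lb·in.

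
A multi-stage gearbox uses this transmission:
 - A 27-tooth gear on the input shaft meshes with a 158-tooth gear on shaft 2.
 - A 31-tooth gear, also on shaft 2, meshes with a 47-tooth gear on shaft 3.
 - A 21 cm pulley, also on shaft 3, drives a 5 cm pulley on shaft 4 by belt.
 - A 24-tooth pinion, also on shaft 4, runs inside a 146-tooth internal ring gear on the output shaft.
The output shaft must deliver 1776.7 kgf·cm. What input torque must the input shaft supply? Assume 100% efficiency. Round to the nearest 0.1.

138.3 kgf·cm

Overall ratio R = 5.8519 × 1.5161 × 0.2381 × 6.0833 = 12.851.
Input torque = output torque / R = 1776.7 / 12.851 = 138.26 kgf·cm.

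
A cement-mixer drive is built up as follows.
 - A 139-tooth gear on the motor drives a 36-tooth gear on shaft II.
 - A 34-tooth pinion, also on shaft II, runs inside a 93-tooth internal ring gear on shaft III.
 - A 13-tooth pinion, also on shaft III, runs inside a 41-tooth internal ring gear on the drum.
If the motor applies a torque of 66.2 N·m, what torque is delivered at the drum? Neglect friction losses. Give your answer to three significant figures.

148 N·m

Gear mesh: ratio = 36/139 = 0.25899; torque at shaft II = 66.2 × 0.25899 = 17.145 N·m.
Internal gear: ratio = 93/34 = 2.7353; torque at shaft III = 17.145 × 2.7353 = 46.898 N·m.
Internal gear: ratio = 41/13 = 3.1538; torque at the drum = 46.898 × 3.1538 = 147.91 N·m.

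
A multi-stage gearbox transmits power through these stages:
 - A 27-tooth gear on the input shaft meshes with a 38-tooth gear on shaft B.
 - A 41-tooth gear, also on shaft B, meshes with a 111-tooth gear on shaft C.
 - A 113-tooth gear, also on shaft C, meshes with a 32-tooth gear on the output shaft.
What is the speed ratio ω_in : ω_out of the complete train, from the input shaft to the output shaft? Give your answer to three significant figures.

1.08

Each stage contributes driven/driver: gear mesh 38/27 = 1.4074, gear mesh 111/41 = 2.7073, gear mesh 32/113 = 0.28319.
Overall: 1.4074 × 2.7073 × 0.28319 = 1.079.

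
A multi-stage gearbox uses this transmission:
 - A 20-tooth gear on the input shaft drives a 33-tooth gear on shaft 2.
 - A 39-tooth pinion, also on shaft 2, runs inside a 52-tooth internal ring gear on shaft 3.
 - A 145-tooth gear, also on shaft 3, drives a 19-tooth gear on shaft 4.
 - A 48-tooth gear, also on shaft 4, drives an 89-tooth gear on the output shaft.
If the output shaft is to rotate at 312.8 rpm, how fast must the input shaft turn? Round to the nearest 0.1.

167.2 rpm

Overall ratio R = 1.65 × 1.3333 × 0.13103 × 1.8542 = 0.53451.
Required input speed = output speed × R = 312.8 × 0.53451 = 167.2 rpm.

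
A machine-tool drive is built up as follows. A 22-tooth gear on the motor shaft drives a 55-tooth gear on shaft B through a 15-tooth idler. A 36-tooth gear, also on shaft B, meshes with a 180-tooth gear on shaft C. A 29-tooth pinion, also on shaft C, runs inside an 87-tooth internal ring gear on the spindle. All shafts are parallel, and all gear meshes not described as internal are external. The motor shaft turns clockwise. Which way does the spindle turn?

the motor shaft → shaft B: driver → idler → driven is 2 external meshes, 2 reversals → CW.
shaft B → shaft C: external mesh, 1 reversal → CCW.
shaft C → the spindle: internal mesh, same direction → CCW.
3 reversals in total — an odd number — so the spindle turns opposite to the motor shaft.

counterclockwise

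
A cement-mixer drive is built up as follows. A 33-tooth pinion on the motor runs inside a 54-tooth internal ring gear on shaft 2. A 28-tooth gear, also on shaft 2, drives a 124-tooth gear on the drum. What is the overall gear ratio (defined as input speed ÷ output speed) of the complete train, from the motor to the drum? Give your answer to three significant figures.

Each stage contributes driven/driver: internal gear 54/33 = 1.6364, gear mesh 124/28 = 4.4286.
Overall: 1.6364 × 4.4286 = 7.2468.

7.25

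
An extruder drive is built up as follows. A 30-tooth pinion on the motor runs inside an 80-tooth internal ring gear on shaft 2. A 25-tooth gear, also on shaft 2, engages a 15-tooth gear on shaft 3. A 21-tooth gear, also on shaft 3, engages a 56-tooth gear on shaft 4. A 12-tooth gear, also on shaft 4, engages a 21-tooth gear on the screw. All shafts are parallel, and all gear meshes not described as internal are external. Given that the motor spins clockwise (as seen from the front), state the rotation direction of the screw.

counterclockwise

the motor → shaft 2: internal mesh, same direction → CW.
shaft 2 → shaft 3: external mesh, 1 reversal → CCW.
shaft 3 → shaft 4: external mesh, 1 reversal → CW.
shaft 4 → the screw: external mesh, 1 reversal → CCW.
3 reversals in total — an odd number — so the screw turns opposite to the motor.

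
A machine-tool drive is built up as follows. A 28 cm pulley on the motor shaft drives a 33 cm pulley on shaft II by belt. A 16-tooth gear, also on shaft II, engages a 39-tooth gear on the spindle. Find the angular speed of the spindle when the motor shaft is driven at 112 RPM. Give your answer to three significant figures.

39.0 RPM

Belt: ratio = 33/28 = 1.1786, so shaft II turns at 112 / 1.1786 = 95.03 RPM.
Gear mesh: ratio = 39/16 = 2.4375, so the spindle turns at 95.03 / 2.4375 = 38.987 RPM.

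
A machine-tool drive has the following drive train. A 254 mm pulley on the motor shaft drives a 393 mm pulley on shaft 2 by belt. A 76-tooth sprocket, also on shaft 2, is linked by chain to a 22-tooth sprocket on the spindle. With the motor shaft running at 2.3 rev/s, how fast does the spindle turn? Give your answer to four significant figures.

5.135 rev/s

belt 393/254 = 1.5472 → 2.3/1.5472 = 1.4865 rev/s
chain 22/76 = 0.28947 → 1.4865/0.28947 = 5.1352 rev/s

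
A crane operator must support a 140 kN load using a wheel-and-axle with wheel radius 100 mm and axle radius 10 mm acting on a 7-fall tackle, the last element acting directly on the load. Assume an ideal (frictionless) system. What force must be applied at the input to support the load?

2 kN

Wheel-and-axle MA = R/r = 100/10 = 10.
Block-and-tackle MA = number of supporting rope parts = 7.
Combined ideal MA = 10 × 7 = 70.
Effort = load / MA = 140 / 70 = 2 kN.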